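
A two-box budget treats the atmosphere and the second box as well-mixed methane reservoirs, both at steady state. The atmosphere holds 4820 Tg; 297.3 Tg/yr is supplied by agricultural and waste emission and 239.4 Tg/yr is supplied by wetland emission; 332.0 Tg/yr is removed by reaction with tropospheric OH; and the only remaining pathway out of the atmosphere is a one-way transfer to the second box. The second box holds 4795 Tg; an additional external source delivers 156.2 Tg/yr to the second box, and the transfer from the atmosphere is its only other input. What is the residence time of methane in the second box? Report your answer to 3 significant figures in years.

13.3 yr

Balance the atmosphere: ΣF_in = 297.3 + 239.4 = 536.70 Tg/yr.
Transfer to the second box = ΣF_in − (332.0) = 204.70 Tg/yr.
Total input to the second box = 204.70 + 156.2 = 360.90 Tg/yr; at steady state this equals its total output.
τ = M / F = 4795 / 360.90 = 13.29 yr.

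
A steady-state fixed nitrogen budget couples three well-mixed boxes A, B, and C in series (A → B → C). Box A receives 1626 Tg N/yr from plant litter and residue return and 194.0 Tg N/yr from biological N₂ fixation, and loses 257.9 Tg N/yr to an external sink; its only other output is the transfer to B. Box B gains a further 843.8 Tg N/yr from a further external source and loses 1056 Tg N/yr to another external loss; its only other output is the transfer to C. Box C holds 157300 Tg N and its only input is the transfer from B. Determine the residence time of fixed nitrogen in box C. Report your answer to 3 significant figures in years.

117 yr

Box A: F(A→B) = (1626 + 194.0) − 257.9 = 1562.1 Tg N/yr.
Box B: F(B→C) = (1562.1 + 843.8) − 1056 = 1349.9 Tg N/yr.
Box C throughput = its input = 1349.9 Tg N/yr; τ = 157300 / 1349.9 = 116.5 yr.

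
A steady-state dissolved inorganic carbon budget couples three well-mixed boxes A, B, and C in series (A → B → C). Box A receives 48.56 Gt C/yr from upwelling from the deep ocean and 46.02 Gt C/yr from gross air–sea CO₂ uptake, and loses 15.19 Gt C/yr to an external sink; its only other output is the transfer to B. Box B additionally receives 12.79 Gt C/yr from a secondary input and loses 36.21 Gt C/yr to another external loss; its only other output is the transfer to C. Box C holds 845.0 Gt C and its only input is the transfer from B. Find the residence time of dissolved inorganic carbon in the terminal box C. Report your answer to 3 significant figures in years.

15.1 yr

Box A: F(A→B) = (48.56 + 46.02) − 15.19 = 79.390 Gt C/yr.
Box B: F(B→C) = (79.390 + 12.79) − 36.21 = 55.970 Gt C/yr.
Box C throughput = its input = 55.970 Gt C/yr; τ = 845.0 / 55.970 = 15.10 yr.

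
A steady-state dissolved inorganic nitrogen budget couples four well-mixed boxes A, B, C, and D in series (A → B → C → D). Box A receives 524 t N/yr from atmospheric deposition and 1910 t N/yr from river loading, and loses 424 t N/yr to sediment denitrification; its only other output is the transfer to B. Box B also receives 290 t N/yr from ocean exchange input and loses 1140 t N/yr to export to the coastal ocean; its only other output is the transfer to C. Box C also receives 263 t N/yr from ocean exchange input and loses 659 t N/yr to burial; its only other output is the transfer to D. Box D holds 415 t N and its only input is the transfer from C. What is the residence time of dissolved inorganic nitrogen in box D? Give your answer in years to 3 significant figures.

0.543 yr

Box A: F(A→B) = (524 + 1910) − 424 = 2010.0 t N/yr.
Box B: F(B→C) = (2010.0 + 290) − 1140 = 1160.0 t N/yr.
Box C: F(C→D) = (1160.0 + 263) − 659 = 764.00 t N/yr.
Box D throughput = its input = 764.00 t N/yr; τ = 415 / 764.00 = 0.5432 yr.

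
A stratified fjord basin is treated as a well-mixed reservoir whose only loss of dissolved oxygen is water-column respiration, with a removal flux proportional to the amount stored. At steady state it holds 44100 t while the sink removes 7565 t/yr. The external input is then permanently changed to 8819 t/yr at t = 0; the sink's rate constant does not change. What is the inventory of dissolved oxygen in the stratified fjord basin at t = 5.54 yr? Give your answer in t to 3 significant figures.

The sink rate constant is k = F₀/M₀ = 7565/44100 = 0.1715 yr⁻¹.
Solving dM/dt = F₁ − kM with M(0) = M₀ gives M(t) = F₁/k + (M₀ − F₁/k)·e^(−kt).
F₁/k = 8819/0.1715 = 51410 t; kt = 0.1715 × 5.54 = 0.9503, e^(−kt) = 0.3866.
M(5.54) = 51410 + (44100 − 51410) × 0.3866 = 51410 − 2826 = 48584 t.

48600 t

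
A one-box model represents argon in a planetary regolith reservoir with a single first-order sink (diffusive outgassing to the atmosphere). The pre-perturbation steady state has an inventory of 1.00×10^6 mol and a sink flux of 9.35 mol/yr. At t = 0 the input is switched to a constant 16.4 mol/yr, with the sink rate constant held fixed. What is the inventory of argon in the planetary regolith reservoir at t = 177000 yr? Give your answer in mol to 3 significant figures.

τ = M₀/F₀ = 1.00×10^6/9.35 = 107000 yr; rate constant k = 1/τ.
New steady state M_∞ = F₁/k = F₁·τ = 16.4 × 107000 = 1.7540×10^6 mol.
M(t) = M_∞ + (M₀ − M_∞)·e^(−t/τ); t/τ = 177000/107000 = 1.655, so e^(−t/τ) = 0.1911.
M(t) = 1.7540×10^6 − 754000 × 0.1911 = 1.6099×10^6 mol.

1.61×10^6 mol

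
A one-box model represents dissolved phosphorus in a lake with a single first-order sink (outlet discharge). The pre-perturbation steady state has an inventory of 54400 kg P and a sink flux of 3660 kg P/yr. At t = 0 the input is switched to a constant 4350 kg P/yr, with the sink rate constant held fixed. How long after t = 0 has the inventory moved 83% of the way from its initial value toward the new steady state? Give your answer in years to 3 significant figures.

τ = M₀/F₀ = 54400/3660 = 14.86 yr.
The remaining gap fraction is e^(−t/τ); 83% covered ⇒ e^(−t/τ) = 0.170.
t = −τ ln(0.170) = 14.86 × 1.772 = 26.34 yr.

26.3 yr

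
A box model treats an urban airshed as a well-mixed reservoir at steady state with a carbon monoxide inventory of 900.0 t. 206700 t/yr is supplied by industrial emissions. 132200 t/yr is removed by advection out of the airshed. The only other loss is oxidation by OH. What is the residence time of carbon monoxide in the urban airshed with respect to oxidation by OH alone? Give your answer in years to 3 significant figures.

0.0121 yr

At steady state ΣF_in = ΣF_out.
ΣF_in = 206700 t/yr.
Oxidation by OH flux = ΣF_in − (132200) = 206700 − 132200 = 74500 t/yr.
τ = M / F = 900.0 / 74500 = 0.01208 yr.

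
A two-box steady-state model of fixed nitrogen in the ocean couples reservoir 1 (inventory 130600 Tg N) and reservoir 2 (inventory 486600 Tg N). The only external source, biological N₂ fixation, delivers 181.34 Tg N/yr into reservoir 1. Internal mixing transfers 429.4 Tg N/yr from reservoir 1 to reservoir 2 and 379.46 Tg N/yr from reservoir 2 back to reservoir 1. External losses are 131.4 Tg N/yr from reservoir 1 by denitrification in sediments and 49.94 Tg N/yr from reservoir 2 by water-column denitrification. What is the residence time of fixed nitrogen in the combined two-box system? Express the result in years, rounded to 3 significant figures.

For the system as a whole, the A↔B exchange is internal and contributes nothing to the throughput; only the external sinks remove mass.
M_total = 130600 + 486600 = 617200 Tg N.
ΣF_external_out = 131.4 + 49.94 = 181.34 Tg N/yr.
τ = M_total / ΣF_ext = 617200 / 181.34 = 3404 yr.

3400 yr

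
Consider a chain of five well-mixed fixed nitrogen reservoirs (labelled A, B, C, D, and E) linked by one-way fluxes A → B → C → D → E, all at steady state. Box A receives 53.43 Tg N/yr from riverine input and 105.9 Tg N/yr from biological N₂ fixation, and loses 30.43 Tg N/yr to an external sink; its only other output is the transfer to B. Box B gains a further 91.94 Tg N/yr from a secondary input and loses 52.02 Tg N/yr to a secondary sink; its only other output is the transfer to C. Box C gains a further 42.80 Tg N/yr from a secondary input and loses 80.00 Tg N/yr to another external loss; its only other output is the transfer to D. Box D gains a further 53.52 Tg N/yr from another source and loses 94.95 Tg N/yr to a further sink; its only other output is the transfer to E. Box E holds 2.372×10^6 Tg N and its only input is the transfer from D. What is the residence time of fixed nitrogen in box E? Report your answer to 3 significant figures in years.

26300 yr

Box A: F(A→B) = (53.43 + 105.9) − 30.43 = 128.90 Tg N/yr.
Box B: F(B→C) = (128.90 + 91.94) − 52.02 = 168.82 Tg N/yr.
Box C: F(C→D) = (168.82 + 42.80) − 80.00 = 131.62 Tg N/yr.
Box D: F(D→E) = (131.62 + 53.52) − 94.95 = 90.190 Tg N/yr.
Box E throughput = its input = 90.190 Tg N/yr; τ = 2.372×10^6 / 90.190 = 26300 yr.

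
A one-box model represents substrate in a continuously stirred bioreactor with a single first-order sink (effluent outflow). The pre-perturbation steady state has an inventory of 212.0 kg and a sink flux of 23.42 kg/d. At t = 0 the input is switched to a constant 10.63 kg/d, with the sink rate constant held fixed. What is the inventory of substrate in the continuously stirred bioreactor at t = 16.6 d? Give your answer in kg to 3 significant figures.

τ = M₀/F₀ = 212.0/23.42 = 9.052 d; rate constant k = 1/τ.
New steady state M_∞ = F₁/k = F₁·τ = 10.63 × 9.052 = 96.224 kg.
M(t) = M_∞ + (M₀ − M_∞)·e^(−t/τ); t/τ = 16.6/9.052 = 1.834, so e^(−t/τ) = 0.1598.
M(t) = 96.224 + 115.8 × 0.1598 = 114.72 kg.

115 kg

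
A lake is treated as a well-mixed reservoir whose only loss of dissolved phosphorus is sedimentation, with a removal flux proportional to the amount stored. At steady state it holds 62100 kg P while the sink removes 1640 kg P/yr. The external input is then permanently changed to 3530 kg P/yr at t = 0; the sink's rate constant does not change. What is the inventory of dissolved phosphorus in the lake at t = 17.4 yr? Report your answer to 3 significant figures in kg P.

Residence time τ = M₀/F₀ = 37.87 yr. The eventual steady state is M_∞ = M₀·(F₁/F₀) = 62100 × 3530/1640 = 133670 kg P.
The anomaly ΔM(t) = M(t) − M_∞ decays as ΔM₀·e^(−t/τ) with ΔM₀ = 62100 − 133670 = −71570 kg P.
At t = 17.4 yr, e^(−t/τ) = e^(−0.4595) = 0.6316, so ΔM = −45200 kg P and M = 133670 − 45200 = 88466 kg P.

88500 kg P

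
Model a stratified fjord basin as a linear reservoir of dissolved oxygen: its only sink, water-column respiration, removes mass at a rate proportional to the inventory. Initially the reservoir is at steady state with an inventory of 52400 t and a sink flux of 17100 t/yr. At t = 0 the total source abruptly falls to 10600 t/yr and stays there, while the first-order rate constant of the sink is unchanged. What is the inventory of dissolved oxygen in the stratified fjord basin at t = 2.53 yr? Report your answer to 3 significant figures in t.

41200 t

The sink rate constant is k = F₀/M₀ = 17100/52400 = 0.3263 yr⁻¹.
Solving dM/dt = F₁ − kM with M(0) = M₀ gives M(t) = F₁/k + (M₀ − F₁/k)·e^(−kt).
F₁/k = 10600/0.3263 = 32482 t; kt = 0.3263 × 2.53 = 0.8256, e^(−kt) = 0.4380.
M(2.53) = 32482 + (52400 − 32482) × 0.4380 = 32482 + 8723 = 41205 t.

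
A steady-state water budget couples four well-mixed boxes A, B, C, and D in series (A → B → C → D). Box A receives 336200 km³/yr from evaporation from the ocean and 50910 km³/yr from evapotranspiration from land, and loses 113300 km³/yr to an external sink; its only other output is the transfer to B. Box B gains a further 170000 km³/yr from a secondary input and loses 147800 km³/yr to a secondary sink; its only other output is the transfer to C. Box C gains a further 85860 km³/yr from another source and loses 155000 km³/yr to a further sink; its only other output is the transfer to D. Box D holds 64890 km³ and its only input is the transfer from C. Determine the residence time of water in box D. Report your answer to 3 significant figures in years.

0.286 yr

Box A: F(A→B) = (336200 + 50910) − 113300 = 273810 km³/yr.
Box B: F(B→C) = (273810 + 170000) − 147800 = 296010 km³/yr.
Box C: F(C→D) = (296010 + 85860) − 155000 = 226870 km³/yr.
Box D throughput = its input = 226870 km³/yr; τ = 64890 / 226870 = 0.2860 yr.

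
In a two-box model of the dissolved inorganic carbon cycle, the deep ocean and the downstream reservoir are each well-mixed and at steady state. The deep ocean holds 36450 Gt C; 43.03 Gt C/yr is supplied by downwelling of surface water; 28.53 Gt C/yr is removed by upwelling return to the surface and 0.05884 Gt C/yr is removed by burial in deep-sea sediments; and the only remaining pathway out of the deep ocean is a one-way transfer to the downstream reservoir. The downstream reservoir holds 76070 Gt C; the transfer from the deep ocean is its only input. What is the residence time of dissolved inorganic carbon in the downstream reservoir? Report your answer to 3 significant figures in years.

5270 yr

Balance the deep ocean: ΣF_in = 43.030 Gt C/yr.
Transfer to the downstream reservoir = ΣF_in − (28.53 + 0.05884) = 14.441 Gt C/yr.
At steady state the output of the downstream reservoir equals its input, 14.441 Gt C/yr.
τ = M / F = 76070 / 14.441 = 5268 yr.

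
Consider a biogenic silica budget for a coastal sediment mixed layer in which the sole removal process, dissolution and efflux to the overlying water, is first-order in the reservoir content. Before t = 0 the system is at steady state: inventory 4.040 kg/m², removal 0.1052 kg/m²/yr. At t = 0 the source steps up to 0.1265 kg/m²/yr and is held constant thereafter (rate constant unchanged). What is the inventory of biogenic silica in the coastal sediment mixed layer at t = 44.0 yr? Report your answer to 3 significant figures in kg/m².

τ = M₀/F₀ = 4.040/0.1052 = 38.40 yr; rate constant k = 1/τ.
New steady state M_∞ = F₁/k = F₁·τ = 0.1265 × 38.40 = 4.8580 kg/m².
M(t) = M_∞ + (M₀ − M_∞)·e^(−t/τ); t/τ = 44.0/38.40 = 1.146, so e^(−t/τ) = 0.3180.
M(t) = 4.8580 − 0.8180 × 0.3180 = 4.5979 kg/m².

4.60 kg/m²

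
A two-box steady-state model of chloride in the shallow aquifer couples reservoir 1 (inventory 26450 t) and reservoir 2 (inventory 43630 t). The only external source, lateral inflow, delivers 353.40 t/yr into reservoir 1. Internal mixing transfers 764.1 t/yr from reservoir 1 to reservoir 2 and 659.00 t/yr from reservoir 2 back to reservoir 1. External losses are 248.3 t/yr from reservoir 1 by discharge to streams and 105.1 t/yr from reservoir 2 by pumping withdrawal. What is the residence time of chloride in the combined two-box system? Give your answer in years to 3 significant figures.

198 yr

Residence time in the combined system uses the total inventory and the total *external* removal — internal exchanges between the two boxes cancel.
M_total = 26450 + 43630 = 70080 t.
ΣF_external_out = 248.3 + 105.1 = 353.40 t/yr.
τ = M_total / ΣF_ext = 70080 / 353.40 = 198.3 yr.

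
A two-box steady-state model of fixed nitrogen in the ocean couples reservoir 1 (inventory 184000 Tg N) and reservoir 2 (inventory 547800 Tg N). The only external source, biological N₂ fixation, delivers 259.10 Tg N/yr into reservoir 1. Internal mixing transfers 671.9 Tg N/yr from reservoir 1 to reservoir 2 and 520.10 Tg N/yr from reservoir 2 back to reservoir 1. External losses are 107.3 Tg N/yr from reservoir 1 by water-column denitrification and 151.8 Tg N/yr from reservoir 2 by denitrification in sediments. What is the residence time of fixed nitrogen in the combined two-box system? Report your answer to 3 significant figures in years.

2820 yr

Residence time in the combined system uses the total inventory and the total *external* removal — internal exchanges between the two boxes cancel.
M_total = 184000 + 547800 = 731800 Tg N.
ΣF_external_out = 107.3 + 151.8 = 259.10 Tg N/yr.
τ = M_total / ΣF_ext = 731800 / 259.10 = 2824 yr.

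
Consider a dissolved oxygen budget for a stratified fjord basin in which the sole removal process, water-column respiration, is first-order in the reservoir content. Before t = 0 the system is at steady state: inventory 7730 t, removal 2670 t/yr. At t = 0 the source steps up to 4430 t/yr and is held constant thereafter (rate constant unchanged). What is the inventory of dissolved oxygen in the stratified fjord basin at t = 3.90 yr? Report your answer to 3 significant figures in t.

11500 t

τ = M₀/F₀ = 7730/2670 = 2.895 yr; rate constant k = 1/τ.
New steady state M_∞ = F₁/k = F₁·τ = 4430 × 2.895 = 12825 t.
M(t) = M_∞ + (M₀ − M_∞)·e^(−t/τ); t/τ = 3.90/2.895 = 1.347, so e^(−t/τ) = 0.2600.
M(t) = 12825 − 5095 × 0.2600 = 11501 t.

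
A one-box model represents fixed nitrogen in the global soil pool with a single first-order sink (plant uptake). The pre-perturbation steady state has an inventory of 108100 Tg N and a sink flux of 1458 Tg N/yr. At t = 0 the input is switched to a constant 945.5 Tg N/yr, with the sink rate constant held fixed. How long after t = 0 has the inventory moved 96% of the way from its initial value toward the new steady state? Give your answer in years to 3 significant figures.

239 yr

τ = M₀/F₀ = 108100/1458 = 74.14 yr.
The remaining gap fraction is e^(−t/τ); 96% covered ⇒ e^(−t/τ) = 0.0400.
t = −τ ln(0.0400) = 74.14 × 3.219 = 238.7 yr.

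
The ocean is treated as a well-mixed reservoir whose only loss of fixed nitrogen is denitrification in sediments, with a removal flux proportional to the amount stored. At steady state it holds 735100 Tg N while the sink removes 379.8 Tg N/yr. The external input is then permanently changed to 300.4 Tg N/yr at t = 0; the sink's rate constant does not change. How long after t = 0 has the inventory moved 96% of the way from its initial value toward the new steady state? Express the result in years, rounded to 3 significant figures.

τ = M₀/F₀ = 735100/379.8 = 1935 yr.
The remaining gap fraction is e^(−t/τ); 96% covered ⇒ e^(−t/τ) = 0.0400.
t = −τ ln(0.0400) = 1935 × 3.219 = 6230 yr.

6230 yr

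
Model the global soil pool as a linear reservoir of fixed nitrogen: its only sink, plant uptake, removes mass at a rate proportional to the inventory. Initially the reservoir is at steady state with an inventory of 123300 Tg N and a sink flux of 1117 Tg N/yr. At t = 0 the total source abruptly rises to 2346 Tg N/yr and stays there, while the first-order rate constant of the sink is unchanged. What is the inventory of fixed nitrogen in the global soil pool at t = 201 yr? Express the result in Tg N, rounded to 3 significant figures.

237000 Tg N

The sink rate constant is k = F₀/M₀ = 1117/123300 = 0.009059 yr⁻¹.
Solving dM/dt = F₁ − kM with M(0) = M₀ gives M(t) = F₁/k + (M₀ − F₁/k)·e^(−kt).
F₁/k = 2346/0.009059 = 258960 Tg N; kt = 0.009059 × 201 = 1.821, e^(−kt) = 0.1619.
M(201) = 258960 + (123300 − 258960) × 0.1619 = 258960 − 21960 = 237000 Tg N.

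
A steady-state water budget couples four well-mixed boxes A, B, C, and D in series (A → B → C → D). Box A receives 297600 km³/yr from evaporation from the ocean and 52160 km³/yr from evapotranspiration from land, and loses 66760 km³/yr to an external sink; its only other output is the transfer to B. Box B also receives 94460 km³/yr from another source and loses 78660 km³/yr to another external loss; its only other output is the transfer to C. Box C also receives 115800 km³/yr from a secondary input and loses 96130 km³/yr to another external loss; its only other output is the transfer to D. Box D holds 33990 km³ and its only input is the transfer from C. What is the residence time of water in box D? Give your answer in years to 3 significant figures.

0.107 yr

Box A: F(A→B) = (297600 + 52160) − 66760 = 283000 km³/yr.
Box B: F(B→C) = (283000 + 94460) − 78660 = 298800 km³/yr.
Box C: F(C→D) = (298800 + 115800) − 96130 = 318470 km³/yr.
Box D throughput = its input = 318470 km³/yr; τ = 33990 / 318470 = 0.1067 yr.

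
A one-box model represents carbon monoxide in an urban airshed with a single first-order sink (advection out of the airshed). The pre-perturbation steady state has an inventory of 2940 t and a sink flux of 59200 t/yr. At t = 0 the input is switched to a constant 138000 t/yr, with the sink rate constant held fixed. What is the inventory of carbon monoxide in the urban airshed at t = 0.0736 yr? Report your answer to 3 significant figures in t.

5960 t

τ = M₀/F₀ = 2940/59200 = 0.04966 yr; rate constant k = 1/τ.
New steady state M_∞ = F₁/k = F₁·τ = 138000 × 0.04966 = 6853.4 t.
M(t) = M_∞ + (M₀ − M_∞)·e^(−t/τ); t/τ = 0.0736/0.04966 = 1.482, so e^(−t/τ) = 0.2272.
M(t) = 6853.4 − 3913 × 0.2272 = 5964.3 t.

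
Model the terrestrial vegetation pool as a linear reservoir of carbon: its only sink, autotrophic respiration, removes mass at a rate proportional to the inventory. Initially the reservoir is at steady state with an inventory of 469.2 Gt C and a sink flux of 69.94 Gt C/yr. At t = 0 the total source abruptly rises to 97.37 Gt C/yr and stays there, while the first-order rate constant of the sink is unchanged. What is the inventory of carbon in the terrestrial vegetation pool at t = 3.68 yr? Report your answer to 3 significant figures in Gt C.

547 Gt C

τ = M₀/F₀ = 469.2/69.94 = 6.709 yr; rate constant k = 1/τ.
New steady state M_∞ = F₁/k = F₁·τ = 97.37 × 6.709 = 653.22 Gt C.
M(t) = M_∞ + (M₀ − M_∞)·e^(−t/τ); t/τ = 3.68/6.709 = 0.5485, so e^(−t/τ) = 0.5778.
M(t) = 653.22 − 184.0 × 0.5778 = 546.89 Gt C.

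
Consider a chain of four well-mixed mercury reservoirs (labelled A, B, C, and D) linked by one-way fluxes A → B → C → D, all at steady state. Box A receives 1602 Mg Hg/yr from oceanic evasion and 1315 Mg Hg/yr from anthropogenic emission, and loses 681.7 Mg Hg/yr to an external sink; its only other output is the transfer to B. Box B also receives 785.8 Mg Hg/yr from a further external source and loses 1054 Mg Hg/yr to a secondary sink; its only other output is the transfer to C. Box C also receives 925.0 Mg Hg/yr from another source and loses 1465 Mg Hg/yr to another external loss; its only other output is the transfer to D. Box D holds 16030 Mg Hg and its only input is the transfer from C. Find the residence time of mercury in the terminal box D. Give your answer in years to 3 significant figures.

Box A: F(A→B) = (1602 + 1315) − 681.7 = 2235.3 Mg Hg/yr.
Box B: F(B→C) = (2235.3 + 785.8) − 1054 = 1967.1 Mg Hg/yr.
Box C: F(C→D) = (1967.1 + 925.0) − 1465 = 1427.1 Mg Hg/yr.
Box D throughput = its input = 1427.1 Mg Hg/yr; τ = 16030 / 1427.1 = 11.23 yr.

11.2 yr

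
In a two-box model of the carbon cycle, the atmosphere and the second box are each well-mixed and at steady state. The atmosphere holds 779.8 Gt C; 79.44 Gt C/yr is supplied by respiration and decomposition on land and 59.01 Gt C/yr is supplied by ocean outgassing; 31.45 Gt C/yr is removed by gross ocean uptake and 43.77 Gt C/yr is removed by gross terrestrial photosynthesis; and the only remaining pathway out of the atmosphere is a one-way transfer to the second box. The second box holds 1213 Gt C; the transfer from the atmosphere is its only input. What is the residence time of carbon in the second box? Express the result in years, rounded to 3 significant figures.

19.2 yr

Balance the atmosphere: ΣF_in = 79.44 + 59.01 = 138.45 Gt C/yr.
Transfer to the second box = ΣF_in − (31.45 + 43.77) = 63.230 Gt C/yr.
At steady state the output of the second box equals its input, 63.230 Gt C/yr.
τ = M / F = 1213 / 63.230 = 19.18 yr.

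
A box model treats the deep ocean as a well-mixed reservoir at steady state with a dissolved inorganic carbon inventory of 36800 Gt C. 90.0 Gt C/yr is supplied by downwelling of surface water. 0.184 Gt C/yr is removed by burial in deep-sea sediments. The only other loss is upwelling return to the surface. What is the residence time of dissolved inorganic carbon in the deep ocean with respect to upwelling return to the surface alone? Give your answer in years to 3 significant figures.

410 yr

At steady state ΣF_in = ΣF_out.
ΣF_in = 90.000 Gt C/yr.
Upwelling return to the surface flux = ΣF_in − (0.184) = 90.000 − 0.1840 = 89.82 Gt C/yr.
τ = M / F = 36800 / 89.82 = 409.7 yr.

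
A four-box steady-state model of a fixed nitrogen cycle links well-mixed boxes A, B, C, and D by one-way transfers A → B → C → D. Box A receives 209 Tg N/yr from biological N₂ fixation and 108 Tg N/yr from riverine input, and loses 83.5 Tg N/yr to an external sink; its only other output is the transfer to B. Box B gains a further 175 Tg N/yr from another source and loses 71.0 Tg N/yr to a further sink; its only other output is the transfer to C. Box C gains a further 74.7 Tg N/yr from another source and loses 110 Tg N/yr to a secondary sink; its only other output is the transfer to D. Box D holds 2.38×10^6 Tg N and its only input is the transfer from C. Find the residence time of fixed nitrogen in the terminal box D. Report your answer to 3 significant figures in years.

7880 yr

Box A: F(A→B) = (209 + 108) − 83.5 = 233.50 Tg N/yr.
Box B: F(B→C) = (233.50 + 175) − 71.0 = 337.50 Tg N/yr.
Box C: F(C→D) = (337.50 + 74.7) − 110 = 302.20 Tg N/yr.
Box D throughput = its input = 302.20 Tg N/yr; τ = 2.38×10^6 / 302.20 = 7876 yr.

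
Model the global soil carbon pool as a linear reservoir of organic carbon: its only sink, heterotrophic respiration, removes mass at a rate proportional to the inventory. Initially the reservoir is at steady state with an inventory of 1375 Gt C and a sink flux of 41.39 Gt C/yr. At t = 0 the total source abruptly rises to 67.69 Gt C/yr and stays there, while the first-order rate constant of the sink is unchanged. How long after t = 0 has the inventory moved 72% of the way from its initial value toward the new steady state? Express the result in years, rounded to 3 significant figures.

τ = M₀/F₀ = 1375/41.39 = 33.22 yr.
The remaining gap fraction is e^(−t/τ); 72% covered ⇒ e^(−t/τ) = 0.280.
t = −τ ln(0.280) = 33.22 × 1.273 = 42.29 yr.

42.3 yr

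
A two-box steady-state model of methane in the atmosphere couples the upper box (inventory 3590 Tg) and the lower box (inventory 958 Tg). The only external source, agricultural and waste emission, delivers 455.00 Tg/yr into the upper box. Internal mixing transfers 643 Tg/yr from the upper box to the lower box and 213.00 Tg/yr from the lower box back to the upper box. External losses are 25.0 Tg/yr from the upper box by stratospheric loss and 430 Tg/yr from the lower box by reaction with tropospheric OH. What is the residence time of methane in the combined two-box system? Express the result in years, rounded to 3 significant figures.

10.0 yr

Treat the two boxes together as one reservoir: the mixing fluxes between them are internal recycling, so τ = ΣM / Σ(external losses).
M_total = 3590 + 958 = 4548.0 Tg.
ΣF_external_out = 25.0 + 430 = 455.00 Tg/yr.
τ = M_total / ΣF_ext = 4548.0 / 455.00 = 9.996 yr.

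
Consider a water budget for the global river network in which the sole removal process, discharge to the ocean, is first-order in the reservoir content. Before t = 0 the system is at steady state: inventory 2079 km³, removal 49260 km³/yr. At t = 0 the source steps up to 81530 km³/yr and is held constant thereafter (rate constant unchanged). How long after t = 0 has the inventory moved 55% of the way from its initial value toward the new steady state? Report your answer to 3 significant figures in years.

τ = M₀/F₀ = 2079/49260 = 0.04220 yr.
The remaining gap fraction is e^(−t/τ); 55% covered ⇒ e^(−t/τ) = 0.450.
t = −τ ln(0.450) = 0.04220 × 0.7985 = 0.03370 yr.

0.0337 yr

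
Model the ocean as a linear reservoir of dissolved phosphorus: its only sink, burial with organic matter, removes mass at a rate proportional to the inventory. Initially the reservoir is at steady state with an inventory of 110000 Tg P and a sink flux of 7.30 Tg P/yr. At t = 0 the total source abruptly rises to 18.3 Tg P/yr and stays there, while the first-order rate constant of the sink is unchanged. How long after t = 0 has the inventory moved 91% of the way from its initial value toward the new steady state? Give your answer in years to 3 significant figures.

36300 yr

τ = M₀/F₀ = 110000/7.30 = 15070 yr.
The remaining gap fraction is e^(−t/τ); 91% covered ⇒ e^(−t/τ) = 0.0900.
t = −τ ln(0.0900) = 15070 × 2.408 = 36280 yr.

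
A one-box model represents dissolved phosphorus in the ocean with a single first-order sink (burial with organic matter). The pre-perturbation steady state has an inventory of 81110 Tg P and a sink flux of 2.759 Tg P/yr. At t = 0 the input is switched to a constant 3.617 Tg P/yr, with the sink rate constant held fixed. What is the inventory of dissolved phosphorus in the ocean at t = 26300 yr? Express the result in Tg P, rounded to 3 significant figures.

Residence time τ = M₀/F₀ = 29400 yr. The eventual steady state is M_∞ = M₀·(F₁/F₀) = 81110 × 3.617/2.759 = 106330 Tg P.
The anomaly ΔM(t) = M(t) − M_∞ decays as ΔM₀·e^(−t/τ) with ΔM₀ = 81110 − 106330 = −25220 Tg P.
At t = 26300 yr, e^(−t/τ) = e^(−0.8946) = 0.4088, so ΔM = −10310 Tg P and M = 106330 − 10310 = 96023 Tg P.

96000 Tg P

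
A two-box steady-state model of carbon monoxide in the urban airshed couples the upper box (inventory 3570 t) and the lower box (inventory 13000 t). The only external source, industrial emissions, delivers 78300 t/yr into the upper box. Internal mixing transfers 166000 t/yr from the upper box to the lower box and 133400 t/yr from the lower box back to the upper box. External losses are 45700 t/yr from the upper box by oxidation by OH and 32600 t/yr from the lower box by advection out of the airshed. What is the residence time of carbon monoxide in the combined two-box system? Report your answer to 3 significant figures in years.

Treat the two boxes together as one reservoir: the mixing fluxes between them are internal recycling, so τ = ΣM / Σ(external losses).
M_total = 3570 + 13000 = 16570 t.
ΣF_external_out = 45700 + 32600 = 78300 t/yr.
τ = M_total / ΣF_ext = 16570 / 78300 = 0.2116 yr.

0.212 yr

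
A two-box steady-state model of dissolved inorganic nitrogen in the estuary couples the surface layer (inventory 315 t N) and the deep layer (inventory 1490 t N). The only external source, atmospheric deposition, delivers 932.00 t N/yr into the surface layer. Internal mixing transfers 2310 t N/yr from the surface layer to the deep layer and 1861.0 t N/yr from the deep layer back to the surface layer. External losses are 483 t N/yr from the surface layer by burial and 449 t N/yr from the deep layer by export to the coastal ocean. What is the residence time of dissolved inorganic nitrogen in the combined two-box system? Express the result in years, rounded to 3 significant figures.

Residence time in the combined system uses the total inventory and the total *external* removal — internal exchanges between the two boxes cancel.
M_total = 315 + 1490 = 1805.0 t N.
ΣF_external_out = 483 + 449 = 932.00 t N/yr.
τ = M_total / ΣF_ext = 1805.0 / 932.00 = 1.937 yr.

1.94 yr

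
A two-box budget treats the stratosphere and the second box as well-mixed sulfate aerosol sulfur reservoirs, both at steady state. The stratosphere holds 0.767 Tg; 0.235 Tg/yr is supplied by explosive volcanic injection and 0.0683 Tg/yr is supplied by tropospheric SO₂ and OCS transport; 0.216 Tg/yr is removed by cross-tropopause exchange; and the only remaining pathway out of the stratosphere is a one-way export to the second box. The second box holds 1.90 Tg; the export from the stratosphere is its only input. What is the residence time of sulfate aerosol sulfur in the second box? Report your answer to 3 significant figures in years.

21.8 yr

Balance the stratosphere: ΣF_in = 0.235 + 0.0683 = 0.30330 Tg/yr.
Export to the second box = ΣF_in − (0.216) = 0.087300 Tg/yr.
At steady state the output of the second box equals its input, 0.087300 Tg/yr.
τ = M / F = 1.90 / 0.087300 = 21.76 yr.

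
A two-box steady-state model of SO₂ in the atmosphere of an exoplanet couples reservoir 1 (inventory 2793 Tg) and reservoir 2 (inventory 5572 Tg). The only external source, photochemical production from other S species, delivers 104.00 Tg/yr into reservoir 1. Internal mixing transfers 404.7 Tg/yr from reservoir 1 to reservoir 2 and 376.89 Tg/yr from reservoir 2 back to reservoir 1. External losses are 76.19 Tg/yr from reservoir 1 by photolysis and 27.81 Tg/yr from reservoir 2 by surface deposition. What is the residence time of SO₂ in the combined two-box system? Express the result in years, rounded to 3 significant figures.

80.4 yr

Treat the two boxes together as one reservoir: the mixing fluxes between them are internal recycling, so τ = ΣM / Σ(external losses).
M_total = 2793 + 5572 = 8365.0 Tg.
ΣF_external_out = 76.19 + 27.81 = 104.00 Tg/yr.
τ = M_total / ΣF_ext = 8365.0 / 104.00 = 80.43 yr.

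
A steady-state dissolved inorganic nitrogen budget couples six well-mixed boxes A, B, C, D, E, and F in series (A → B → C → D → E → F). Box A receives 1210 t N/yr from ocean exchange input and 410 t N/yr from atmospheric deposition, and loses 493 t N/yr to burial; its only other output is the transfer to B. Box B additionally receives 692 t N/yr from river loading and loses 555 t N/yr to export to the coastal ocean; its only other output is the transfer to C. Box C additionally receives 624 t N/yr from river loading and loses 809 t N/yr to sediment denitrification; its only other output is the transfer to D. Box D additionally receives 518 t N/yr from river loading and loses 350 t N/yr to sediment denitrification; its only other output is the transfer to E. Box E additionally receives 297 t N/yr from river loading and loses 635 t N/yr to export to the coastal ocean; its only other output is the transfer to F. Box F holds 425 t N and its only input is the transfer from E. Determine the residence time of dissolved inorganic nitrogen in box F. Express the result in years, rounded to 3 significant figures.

Box A: F(A→B) = (1210 + 410) − 493 = 1127.0 t N/yr.
Box B: F(B→C) = (1127.0 + 692) − 555 = 1264.0 t N/yr.
Box C: F(C→D) = (1264.0 + 624) − 809 = 1079.0 t N/yr.
Box D: F(D→E) = (1079.0 + 518) − 350 = 1247.0 t N/yr.
Box E: F(E→F) = (1247.0 + 297) − 635 = 909.00 t N/yr.
Box F throughput = its input = 909.00 t N/yr; τ = 425 / 909.00 = 0.4675 yr.

0.468 yr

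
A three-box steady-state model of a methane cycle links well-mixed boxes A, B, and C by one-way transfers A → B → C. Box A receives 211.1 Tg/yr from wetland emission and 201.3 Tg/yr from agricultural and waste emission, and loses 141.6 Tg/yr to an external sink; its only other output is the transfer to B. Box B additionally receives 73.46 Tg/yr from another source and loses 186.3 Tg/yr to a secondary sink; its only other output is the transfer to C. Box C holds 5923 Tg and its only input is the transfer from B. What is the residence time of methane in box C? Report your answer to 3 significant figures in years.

Box A: F(A→B) = (211.1 + 201.3) − 141.6 = 270.80 Tg/yr.
Box B: F(B→C) = (270.80 + 73.46) − 186.3 = 157.96 Tg/yr.
Box C throughput = its input = 157.96 Tg/yr; τ = 5923 / 157.96 = 37.50 yr.

37.5 yr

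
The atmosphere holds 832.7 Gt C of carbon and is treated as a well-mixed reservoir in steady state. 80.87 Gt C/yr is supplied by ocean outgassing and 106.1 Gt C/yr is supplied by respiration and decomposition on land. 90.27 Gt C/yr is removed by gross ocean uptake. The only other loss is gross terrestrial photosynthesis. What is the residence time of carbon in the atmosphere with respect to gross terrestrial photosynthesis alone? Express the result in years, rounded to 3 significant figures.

8.61 yr

At steady state ΣF_in = ΣF_out.
ΣF_in = 80.87 + 106.1 = 186.97 Gt C/yr.
Gross terrestrial photosynthesis flux = ΣF_in − (90.27) = 186.97 − 90.27 = 96.70 Gt C/yr.
τ = M / F = 832.7 / 96.70 = 8.611 yr.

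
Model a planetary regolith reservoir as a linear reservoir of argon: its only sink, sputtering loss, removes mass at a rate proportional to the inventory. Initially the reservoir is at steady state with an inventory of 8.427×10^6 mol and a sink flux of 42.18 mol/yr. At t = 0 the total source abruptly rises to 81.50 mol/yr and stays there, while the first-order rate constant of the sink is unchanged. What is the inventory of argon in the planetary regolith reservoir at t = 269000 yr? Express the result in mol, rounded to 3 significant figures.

The sink rate constant is k = F₀/M₀ = 42.18/8.427×10^6 = 5.005×10^-6 yr⁻¹.
Solving dM/dt = F₁ − kM with M(0) = M₀ gives M(t) = F₁/k + (M₀ − F₁/k)·e^(−kt).
F₁/k = 81.50/5.005×10^-6 = 1.6283×10^7 mol; kt = 5.005×10^-6 × 269000 = 1.346, e^(−kt) = 0.2602.
M(269000) = 1.6283×10^7 + (8.427×10^6 − 1.6283×10^7) × 0.2602 = 1.6283×10^7 − 2.044×10^6 = 1.4239×10^7 mol.

1.42×10^7 mol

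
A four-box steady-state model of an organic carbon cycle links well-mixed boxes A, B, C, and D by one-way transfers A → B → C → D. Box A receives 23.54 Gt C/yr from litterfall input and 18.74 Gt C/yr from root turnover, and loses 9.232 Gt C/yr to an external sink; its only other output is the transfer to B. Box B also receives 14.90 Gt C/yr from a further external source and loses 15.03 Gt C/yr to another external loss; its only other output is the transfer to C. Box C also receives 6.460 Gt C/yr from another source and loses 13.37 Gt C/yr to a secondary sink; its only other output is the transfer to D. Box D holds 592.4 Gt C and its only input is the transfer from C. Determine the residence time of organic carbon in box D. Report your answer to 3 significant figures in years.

22.8 yr

Box A: F(A→B) = (23.54 + 18.74) − 9.232 = 33.048 Gt C/yr.
Box B: F(B→C) = (33.048 + 14.90) − 15.03 = 32.918 Gt C/yr.
Box C: F(C→D) = (32.918 + 6.460) − 13.37 = 26.008 Gt C/yr.
Box D throughput = its input = 26.008 Gt C/yr; τ = 592.4 / 26.008 = 22.78 yr.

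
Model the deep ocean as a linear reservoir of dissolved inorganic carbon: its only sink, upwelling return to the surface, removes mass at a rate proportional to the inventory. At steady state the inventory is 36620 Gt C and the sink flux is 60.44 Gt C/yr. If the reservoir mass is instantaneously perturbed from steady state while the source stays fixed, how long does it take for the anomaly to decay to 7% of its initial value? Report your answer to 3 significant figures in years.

1610 yr

For a linear reservoir the anomaly decays as exp(−t/τ) with τ = M/F = 36620/60.44 = 605.9 yr.
exp(−t/τ) = 0.07 ⇒ t = −τ ln(0.07) = 605.9 × 2.659 = 1611 yr.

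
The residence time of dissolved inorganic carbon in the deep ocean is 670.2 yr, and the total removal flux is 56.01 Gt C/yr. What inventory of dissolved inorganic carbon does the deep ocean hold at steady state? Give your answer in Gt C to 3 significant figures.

37500 Gt C

τ = M/F ⇒ M = τ × F = 670.2 × 56.01 = 37540 Gt C.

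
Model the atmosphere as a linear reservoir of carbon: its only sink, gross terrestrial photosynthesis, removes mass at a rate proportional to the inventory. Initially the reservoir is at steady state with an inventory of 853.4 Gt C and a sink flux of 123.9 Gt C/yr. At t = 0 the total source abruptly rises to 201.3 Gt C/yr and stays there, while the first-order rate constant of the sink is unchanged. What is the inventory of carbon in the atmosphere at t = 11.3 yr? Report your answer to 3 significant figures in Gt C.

The sink rate constant is k = F₀/M₀ = 123.9/853.4 = 0.1452 yr⁻¹.
Solving dM/dt = F₁ − kM with M(0) = M₀ gives M(t) = F₁/k + (M₀ − F₁/k)·e^(−kt).
F₁/k = 201.3/0.1452 = 1386.5 Gt C; kt = 0.1452 × 11.3 = 1.641, e^(−kt) = 0.1939.
M(11.3) = 1386.5 + (853.4 − 1386.5) × 0.1939 = 1386.5 − 103.4 = 1283.2 Gt C.

1280 Gt C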